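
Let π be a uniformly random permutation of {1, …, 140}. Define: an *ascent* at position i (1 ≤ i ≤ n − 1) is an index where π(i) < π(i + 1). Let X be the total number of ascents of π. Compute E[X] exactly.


Write X = Σ X_I over i = 1, …, 139, with X_I the indicator of one ascent.
There are 139 indicators.
For each fixed i, the pair (π(i), π(i+1)) is a uniformly random ordered pair of distinct values from {1, …, 140}; by symmetry P[π(i) < π(i+1)] = 1/2.
By linearity: E[X] = 139 · (1/2) = (140 − 1) · (1/2) = 139/2 ≈ 69.50000.

E[X] = 139/2 = 69.50000.


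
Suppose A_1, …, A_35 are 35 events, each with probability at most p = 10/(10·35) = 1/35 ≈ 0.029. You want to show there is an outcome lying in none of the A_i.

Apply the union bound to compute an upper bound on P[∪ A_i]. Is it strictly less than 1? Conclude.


Union bound: P[∪_{i=1}^{35} A_i] ≤ Σ_i P[A_i] ≤ 35·p = 35·(1/35) = 1.
Numerically: 1 ≈ 1.000.
Is 1 < 1? NO.
Since the bound 1 is ≥ 1, the union bound is uninformative here; it does NOT by itself certify existence.

35·p = 1 ≈ 1.000; existence NOT certified by the union bound.


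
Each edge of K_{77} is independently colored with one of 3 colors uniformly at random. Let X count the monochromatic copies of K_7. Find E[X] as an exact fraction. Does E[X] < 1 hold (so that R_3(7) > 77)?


E[X] = C(77, 7) · 3^{1 − 21} = 2404808340 · 3^{−20} = 2404808340/3486784401.
As a reduced fraction: E[X] = 801602780/1162261467 ≈ 0.68969.
Is E[X] < 1? YES.
Since E[X] < 1, there exists a 3-coloring of K_{77} with no monochromatic K_7; hence R_3(7) > 77.

E[X] = 801602780/1162261467 ≈ 0.68969; E[X] < 1, so R_3(7) > 77.


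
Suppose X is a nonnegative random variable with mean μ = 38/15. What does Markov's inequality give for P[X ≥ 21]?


μ = E[X] = 38/15, a = 21.
Markov: P[X ≥ 21] ≤ μ/a = (38/15)/21 = 38/315.
Numerically: ≈ 0.1206.
(Since a = 21 > μ = 2.5333, the bound 38/315 is < 1 and informative.)

P[X ≥ 21] ≤ 38/315 ≈ 0.1206.


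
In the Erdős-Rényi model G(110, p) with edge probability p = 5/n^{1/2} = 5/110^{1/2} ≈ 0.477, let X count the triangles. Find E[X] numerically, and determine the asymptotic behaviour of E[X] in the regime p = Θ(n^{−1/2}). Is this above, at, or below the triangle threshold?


Number of potential triangles: C(110, 3) = 215820.
Each occurs with probability p³ ≈ (0.477)³ ≈ 1.08348e-01.
By linearity: E[X] = C(110, 3)·p³ ≈ 215820 · 1.08348e-01 ≈ 23383.670.
Since α = 1/2 < 1, p = c/n^{1/2} ≫ 1/n is above the triangle threshold p ~ 1/n. Asymptotically E[X] ~ (c³/6)·n^{3(1−α)} = (5³/6)·n^{1.5} → ∞; triangles are abundant w.h.p.

E[X] ≈ 23383.670; in regime p = Θ(1/n^{1/2}) E[X] diverges (above the triangle threshold p ~ 1/n).


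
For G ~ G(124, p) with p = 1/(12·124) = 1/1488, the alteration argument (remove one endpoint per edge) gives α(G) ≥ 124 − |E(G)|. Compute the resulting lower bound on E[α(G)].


E[|E(G)|] = C(124, 2)·p = 7626 · (1/1488) = 41/8.
E[α(G)] ≥ n − E[|E(G)|] = 124 − 41/8 = 951/8.
Numerically: ≈ 118.875000.
(This is only a lower bound; the true E[α(G)] may be larger.)

E[α(G)] ≥ 951/8 ≈ 118.875000.


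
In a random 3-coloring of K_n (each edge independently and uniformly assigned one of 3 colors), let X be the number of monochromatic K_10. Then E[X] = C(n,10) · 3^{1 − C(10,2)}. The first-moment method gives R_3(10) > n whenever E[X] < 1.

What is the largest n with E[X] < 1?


We need C(n, 10) · 3^{1 − 45} < 1, i.e. C(n, 10) < 3^{45 − 1} = 984770902183611232881.
Check values of n near the boundary:
  n = 572: C(572, 10) = 954640815642161682606; 954640815642161682606 < 984770902183611232881? YES
  n = 573: C(573, 10) = 971597135635805762226; 971597135635805762226 < 984770902183611232881? YES
  n = 574: C(574, 10) = 988824035203816502691; 988824035203816502691 < 984770902183611232881? NO
  n = 575: C(575, 10) = 1006325345561406175305; 1006325345561406175305 < 984770902183611232881? NO
The largest n with C(n, 10) < 984770902183611232881 is n = 573 (where E[X] = 35985079097622435638/36472996377170786403 ≈ 0.9866225). Hence R_3(10) > 573, i.e. R_3(10) ≥ 574.

Largest n = 573; hence R_3(10) > 573.


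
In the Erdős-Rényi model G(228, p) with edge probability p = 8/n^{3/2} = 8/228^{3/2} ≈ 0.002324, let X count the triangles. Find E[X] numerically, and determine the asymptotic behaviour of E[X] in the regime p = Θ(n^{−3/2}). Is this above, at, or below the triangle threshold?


Number of potential triangles: C(228, 3) = 1949476.
Each occurs with probability p³ ≈ (0.002324)³ ≈ 1.254767e-08.
By linearity: E[X] = C(228, 3)·p³ ≈ 1949476 · 1.254767e-08 ≈ 0.0245.
Since α = 3/2 > 1, p = c/n^{3/2} = o(1/n) is below the triangle threshold p ~ 1/n. Asymptotically E[X] ~ (c³/6)·n^{3(1−α)} = (8³/6)·n^{-1.5} → 0, so by Markov's inequality G has no triangles w.h.p.

E[X] ≈ 0.0245; in regime p = Θ(1/n^{3/2}) E[X] tends to 0 (below the triangle threshold p ~ 1/n).


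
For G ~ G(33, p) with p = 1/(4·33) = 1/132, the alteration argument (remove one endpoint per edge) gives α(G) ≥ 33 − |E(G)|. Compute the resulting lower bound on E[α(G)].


E[|E(G)|] = C(33, 2)·p = 528 · (1/132) = 4.
E[α(G)] ≥ n − E[|E(G)|] = 33 − 4 = 29.
Numerically: ≈ 29.000000.
(This is only a lower bound; the true E[α(G)] may be larger.)

E[α(G)] ≥ 29 ≈ 29.000000.


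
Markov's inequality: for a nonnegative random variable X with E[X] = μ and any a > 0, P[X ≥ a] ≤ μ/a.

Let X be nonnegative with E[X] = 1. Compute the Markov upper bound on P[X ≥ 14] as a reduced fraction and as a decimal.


μ = E[X] = 1, a = 14.
Markov: P[X ≥ 14] ≤ μ/a = (1)/14 = 1/14.
Numerically: ≈ 0.071.
(Since a = 14 > μ = 1.000, the bound 1/14 is < 1 and informative.)

P[X ≥ 14] ≤ 1/14 ≈ 0.071.


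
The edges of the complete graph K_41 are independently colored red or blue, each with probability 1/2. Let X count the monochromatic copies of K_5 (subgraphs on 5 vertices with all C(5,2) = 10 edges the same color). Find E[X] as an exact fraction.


Let X = Σ_S X_S over the C(41, 5) = 749398 subsets S of size 5, where X_S = 1 if the K_5 on S is monochromatic.
For a fixed S, the K_5 on S has C(5, 2) = 10 edges. P[all 10 edges red] = (1/2)^10, and likewise for blue, so P[monochromatic] = 2·(1/2)^10 = 2^{1 − 10} = 1/512.
By linearity of expectation: E[X] = C(41, 5) · 2^{1 − 10} = 749398 · 1/512 = 374699/256.
Numerically: E[X] ≈ 1463.668.

E[X] = C(41,5)·2^(1−C(5,2)) = 374699/256 ≈ 1463.668.


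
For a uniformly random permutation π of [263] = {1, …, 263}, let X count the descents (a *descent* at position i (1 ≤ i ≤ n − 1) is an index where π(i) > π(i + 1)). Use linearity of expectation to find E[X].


Write X = Σ X_I over i = 1, …, 262, with X_I the indicator of one descent.
There are 262 indicators.
For each fixed i, the pair (π(i), π(i+1)) is a uniformly random ordered pair of distinct values from {1, …, 263}; by symmetry P[π(i) > π(i+1)] = 1/2.
By linearity: E[X] = 262 · (1/2) = (263 − 1) · (1/2) = 131 ≈ 131.000.

E[X] = 131 = 131.000.


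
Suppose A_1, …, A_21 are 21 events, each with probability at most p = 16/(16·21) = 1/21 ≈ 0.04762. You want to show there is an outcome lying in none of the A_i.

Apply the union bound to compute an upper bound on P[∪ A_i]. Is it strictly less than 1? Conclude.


Union bound: P[∪_{i=1}^{21} A_i] ≤ Σ_i P[A_i] ≤ 21·p = 21·(1/21) = 1.
Numerically: 1 ≈ 1.00000.
Is 1 < 1? NO.
Since the bound 1 is ≥ 1, the union bound is uninformative here; it does NOT by itself certify existence.

21·p = 1 ≈ 1.00000; existence NOT certified by the union bound.


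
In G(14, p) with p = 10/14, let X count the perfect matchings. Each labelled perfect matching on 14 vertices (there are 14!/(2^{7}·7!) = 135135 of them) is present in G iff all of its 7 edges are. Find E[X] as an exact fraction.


K_14 has 14!/(2^{7}·7!) = 135135 labelled perfect matchings.
For each such perfect matching H, let X_H = 1 if all 7 edges of H are present in G. Then P[X_H = 1] = p^{7} = (5/7)^{7} = 78125/823543.
By linearity: E[X] = Σ_H E[X_H] = 135135 · p^{7} = 135135 · 78125/823543 = 1508203125/117649.
Numerically: E[X] ≈ 1.28e+04.

E[X] = 135135 · (5/7)^{7} = 1508203125/117649 ≈ 1.28e+04.


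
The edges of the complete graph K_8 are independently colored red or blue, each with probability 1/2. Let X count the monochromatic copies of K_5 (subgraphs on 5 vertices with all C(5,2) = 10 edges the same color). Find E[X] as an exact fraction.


Let X = Σ_S X_S over the C(8, 5) = 56 subsets S of size 5, where X_S = 1 if the K_5 on S is monochromatic.
For a fixed S, the K_5 on S has C(5, 2) = 10 edges. P[all 10 edges red] = (1/2)^10, and likewise for blue, so P[monochromatic] = 2·(1/2)^10 = 2^{1 − 10} = 1/512.
Summing: E[X] = C(8, 5) · 2^{1 − 10} = 56 · 1/512 = 7/64.
Numerically: E[X] ≈ 0.10938.

E[X] = C(8,5)·2^(1−C(5,2)) = 7/64 ≈ 0.10938.


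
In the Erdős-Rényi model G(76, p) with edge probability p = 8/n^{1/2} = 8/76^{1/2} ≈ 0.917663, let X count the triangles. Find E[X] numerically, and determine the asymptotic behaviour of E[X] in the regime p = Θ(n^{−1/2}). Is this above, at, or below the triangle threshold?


Number of potential triangles: C(76, 3) = 70300.
Each occurs with probability p³ ≈ (0.917663)³ ≈ 7.72768788e-01.
By linearity: E[X] = C(76, 3)·p³ ≈ 70300 · 7.72768788e-01 ≈ 54325.645781.
Since α = 1/2 < 1, p = c/n^{1/2} ≫ 1/n is above the triangle threshold p ~ 1/n. Asymptotically E[X] ~ (c³/6)·n^{3(1−α)} = (8³/6)·n^{1.5} → ∞; triangles are abundant w.h.p.

E[X] ≈ 54325.645781; in regime p = Θ(1/n^{1/2}) E[X] diverges (above the triangle threshold p ~ 1/n).


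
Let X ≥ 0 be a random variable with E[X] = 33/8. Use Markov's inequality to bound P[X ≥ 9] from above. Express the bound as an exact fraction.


μ = E[X] = 33/8, a = 9.
Markov: P[X ≥ 9] ≤ μ/a = (33/8)/9 = 11/24.
Numerically: ≈ 0.45833.
(Since a = 9 > μ = 4.12500, the bound 11/24 is < 1 and informative.)

P[X ≥ 9] ≤ 11/24 ≈ 0.45833.


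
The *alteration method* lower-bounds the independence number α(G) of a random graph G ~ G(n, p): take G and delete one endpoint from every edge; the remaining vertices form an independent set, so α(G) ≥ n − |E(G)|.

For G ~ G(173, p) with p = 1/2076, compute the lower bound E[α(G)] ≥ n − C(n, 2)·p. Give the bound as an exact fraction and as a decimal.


E[|E(G)|] = C(173, 2)·p = 14878 · (1/2076) = 43/6.
E[α(G)] ≥ n − E[|E(G)|] = 173 − 43/6 = 995/6.
Numerically: ≈ 165.833333.
(This is only a lower bound; the true E[α(G)] may be larger.)

E[α(G)] ≥ 995/6 ≈ 165.833333.


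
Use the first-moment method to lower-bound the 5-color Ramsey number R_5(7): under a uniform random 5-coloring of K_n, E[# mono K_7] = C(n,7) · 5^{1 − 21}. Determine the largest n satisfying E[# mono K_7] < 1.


We need C(n, 7) · 5^{1 − 21} < 1, i.e. C(n, 7) < 5^{21 − 1} = 95367431640625.
Check values of n near the boundary:
  n = 332: C(332, 7) = 82772214646616; 82772214646616 < 95367431640625? YES
  n = 333: C(333, 7) = 84549532139028; 84549532139028 < 95367431640625? YES
  n = 334: C(334, 7) = 86359460961576; 86359460961576 < 95367431640625? YES
  n = 335: C(335, 7) = 88202498238195; 88202498238195 < 95367431640625? YES
  n = 336: C(336, 7) = 90079147136880; 90079147136880 < 95367431640625? YES
  n = 337: C(337, 7) = 91989916924632; 91989916924632 < 95367431640625? YES
  n = 338: C(338, 7) = 93935323022736; 93935323022736 < 95367431640625? YES
  n = 339: C(339, 7) = 95915887062372; 95915887062372 < 95367431640625? NO
The largest n with C(n, 7) < 95367431640625 is n = 338 (where E[X] = 93935323022736/95367431640625 ≈ 0.9849833). Hence R_5(7) > 338, i.e. R_5(7) ≥ 339.

Largest n = 338; hence R_5(7) > 338.


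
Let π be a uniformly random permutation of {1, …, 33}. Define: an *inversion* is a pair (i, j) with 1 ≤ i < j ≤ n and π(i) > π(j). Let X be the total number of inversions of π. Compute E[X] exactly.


Write X = Σ X_I over the C(33, 2) = 528 pairs i < j, with X_I the indicator of one inversion.
There are 528 indicators.
For each fixed pair i < j, the values π(i) and π(j) are two distinct elements of {1, …, 33} in uniformly random order; by symmetry P[π(i) > π(j)] = 1/2.
By linearity: E[X] = 528 · (1/2) = C(33, 2) · (1/2) = 528/2 = 264 ≈ 264.000.

E[X] = 264 = 264.000.


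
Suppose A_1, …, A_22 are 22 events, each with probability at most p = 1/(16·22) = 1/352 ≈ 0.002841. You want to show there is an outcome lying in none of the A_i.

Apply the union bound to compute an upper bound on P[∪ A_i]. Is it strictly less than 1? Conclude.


Union bound: P[∪_{i=1}^{22} A_i] ≤ Σ_i P[A_i] ≤ 22·p = 22·(1/352) = 1/16.
Numerically: 1/16 ≈ 0.062500.
Is 1/16 < 1? YES.
Since P[∪ A_i] ≤ 1/16 < 1, the complement has P[∩ A_i^c] ≥ 1 − 1/16 = 15/16 > 0, so some outcome avoids every A_i.

22·p = 1/16 ≈ 0.062500; existence CERTIFIED by the union bound.


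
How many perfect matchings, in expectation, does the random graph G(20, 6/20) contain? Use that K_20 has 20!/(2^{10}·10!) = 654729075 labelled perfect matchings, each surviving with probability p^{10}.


K_20 has 20!/(2^{10}·10!) = 654729075 labelled perfect matchings.
For each such perfect matching H, let X_H = 1 if all 10 edges of H are present in G. Then P[X_H = 1] = p^{10} = (3/10)^{10} = 59049/10000000000.
Summing the indicators: E[X] = Σ_H E[X_H] = 654729075 · p^{10} = 654729075 · 59049/10000000000 = 1546443885987/400000000.
Numerically: E[X] ≈ 3866.

E[X] = 654729075 · (3/10)^{10} = 1546443885987/400000000 ≈ 3866.


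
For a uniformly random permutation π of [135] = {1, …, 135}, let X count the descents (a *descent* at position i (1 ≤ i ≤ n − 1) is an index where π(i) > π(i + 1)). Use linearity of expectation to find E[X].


Write X = Σ X_I over i = 1, …, 134, with X_I the indicator of one descent.
There are 134 indicators.
For each fixed i, the pair (π(i), π(i+1)) is a uniformly random ordered pair of distinct values from {1, …, 135}; by symmetry P[π(i) > π(i+1)] = 1/2.
By linearity: E[X] = 134 · (1/2) = (135 − 1) · (1/2) = 67 ≈ 67.0000.

E[X] = 67 = 67.0000.


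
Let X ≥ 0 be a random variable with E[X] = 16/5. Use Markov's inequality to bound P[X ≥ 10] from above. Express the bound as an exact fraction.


μ = E[X] = 16/5, a = 10.
Markov: P[X ≥ 10] ≤ μ/a = (16/5)/10 = 8/25.
Numerically: ≈ 0.320.
(Since a = 10 > μ = 3.200, the bound 8/25 is < 1 and informative.)

P[X ≥ 10] ≤ 8/25 ≈ 0.320.


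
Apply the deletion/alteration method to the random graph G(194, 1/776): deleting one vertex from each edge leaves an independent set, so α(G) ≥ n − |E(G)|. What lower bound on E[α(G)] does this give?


E[|E(G)|] = C(194, 2)·p = 18721 · (1/776) = 193/8.
E[α(G)] ≥ n − E[|E(G)|] = 194 − 193/8 = 1359/8.
Numerically: ≈ 169.8750.
(This is only a lower bound; the true E[α(G)] may be larger.)

E[α(G)] ≥ 1359/8 ≈ 169.8750.


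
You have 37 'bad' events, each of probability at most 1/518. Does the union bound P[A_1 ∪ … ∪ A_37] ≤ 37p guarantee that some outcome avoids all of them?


Union bound: P[∪_{i=1}^{37} A_i] ≤ Σ_i P[A_i] ≤ 37·p = 37·(1/518) = 1/14.
Numerically: 1/14 ≈ 0.07143.
Is 1/14 < 1? YES.
Since P[∪ A_i] ≤ 1/14 < 1, the complement has P[∩ A_i^c] ≥ 1 − 1/14 = 13/14 > 0, so some outcome avoids every A_i.

37·p = 1/14 ≈ 0.07143; existence CERTIFIED by the union bound.


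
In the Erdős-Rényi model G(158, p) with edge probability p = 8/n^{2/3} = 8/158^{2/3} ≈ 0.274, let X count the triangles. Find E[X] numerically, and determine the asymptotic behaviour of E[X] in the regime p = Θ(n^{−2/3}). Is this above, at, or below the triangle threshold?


Number of potential triangles: C(158, 3) = 644956.
Each occurs with probability p³ ≈ (0.274)³ ≈ 2.05095e-02.
By linearity: E[X] = C(158, 3)·p³ ≈ 644956 · 2.05095e-02 ≈ 13227.747.
Since α = 2/3 < 1, p = c/n^{2/3} ≫ 1/n is above the triangle threshold p ~ 1/n. Asymptotically E[X] ~ (c³/6)·n^{3(1−α)} = (8³/6)·n^{1} → ∞; triangles are abundant w.h.p.

E[X] ≈ 13227.747; in regime p = Θ(1/n^{2/3}) E[X] diverges (above the triangle threshold p ~ 1/n).


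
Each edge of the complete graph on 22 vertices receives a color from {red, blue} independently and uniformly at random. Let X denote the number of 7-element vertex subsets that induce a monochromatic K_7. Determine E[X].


Let X = Σ_S X_S over the C(22, 7) = 170544 subsets S of size 7, where X_S = 1 if the K_7 on S is monochromatic.
For a fixed S, the K_7 on S has C(7, 2) = 21 edges. P[all 21 edges red] = (1/2)^21, and likewise for blue, so P[monochromatic] = 2·(1/2)^21 = 2^{1 − 21} = 1/1048576.
Summing: E[X] = C(22, 7) · 2^{1 − 21} = 170544 · 1/1048576 = 10659/65536.
Numerically: E[X] ≈ 0.163.

E[X] = C(22,7)·2^(1−C(7,2)) = 10659/65536 ≈ 0.163.


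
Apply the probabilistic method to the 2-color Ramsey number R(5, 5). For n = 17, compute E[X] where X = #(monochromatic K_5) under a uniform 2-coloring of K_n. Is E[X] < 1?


E[X] = C(17, 5) · 2^{1 − 10} = 6188 · 2^{−9} = 6188/512.
As a reduced fraction: E[X] = 1547/128 ≈ 12.086.
Is E[X] < 1? NO.
Since E[X] ≥ 1, the first-moment bound is inconclusive at n = 17; it does NOT by itself certify R(5, 5) > 17.

E[X] = 1547/128 ≈ 12.086; E[X] ≥ 1; first-moment method inconclusive here.


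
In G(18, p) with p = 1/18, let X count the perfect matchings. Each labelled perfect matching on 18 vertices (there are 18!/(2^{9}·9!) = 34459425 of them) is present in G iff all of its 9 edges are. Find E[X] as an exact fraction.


K_18 has 18!/(2^{9}·9!) = 34459425 labelled perfect matchings.
For each such perfect matching H, let X_H = 1 if all 9 edges of H are present in G. Then P[X_H = 1] = p^{9} = (1/18)^{9} = 1/198359290368.
By linearity of expectation: E[X] = Σ_H E[X_H] = 34459425 · p^{9} = 34459425 · 1/198359290368 = 425425/2448880128.
Numerically: E[X] ≈ 0.000173722.

E[X] = 34459425 · (1/18)^{9} = 425425/2448880128 ≈ 0.000173722.


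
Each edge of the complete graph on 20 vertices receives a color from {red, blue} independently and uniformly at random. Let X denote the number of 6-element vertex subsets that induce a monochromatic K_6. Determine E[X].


Let X = Σ_S X_S over the C(20, 6) = 38760 subsets S of size 6, where X_S = 1 if the K_6 on S is monochromatic.
For a fixed S, the K_6 on S has C(6, 2) = 15 edges. P[all 15 edges red] = (1/2)^15, and likewise for blue, so P[monochromatic] = 2·(1/2)^15 = 2^{1 − 15} = 1/16384.
Summing: E[X] = C(20, 6) · 2^{1 − 15} = 38760 · 1/16384 = 4845/2048.
Numerically: E[X] ≈ 2.365723.

E[X] = C(20,6)·2^(1−C(6,2)) = 4845/2048 ≈ 2.365723.


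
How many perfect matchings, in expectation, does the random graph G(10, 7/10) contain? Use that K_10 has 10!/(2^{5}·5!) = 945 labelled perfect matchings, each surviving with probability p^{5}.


K_10 has 10!/(2^{5}·5!) = 945 labelled perfect matchings.
For each such perfect matching H, let X_H = 1 if all 5 edges of H are present in G. Then P[X_H = 1] = p^{5} = (7/10)^{5} = 16807/100000.
Summing the indicators: E[X] = Σ_H E[X_H] = 945 · p^{5} = 945 · 16807/100000 = 3176523/20000.
Numerically: E[X] ≈ 158.8.

E[X] = 945 · (7/10)^{5} = 3176523/20000 ≈ 158.8.


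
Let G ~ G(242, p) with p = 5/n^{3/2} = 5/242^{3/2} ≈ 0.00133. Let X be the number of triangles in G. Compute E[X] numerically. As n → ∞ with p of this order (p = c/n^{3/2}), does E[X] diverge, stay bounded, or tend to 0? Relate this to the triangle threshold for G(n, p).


Number of potential triangles: C(242, 3) = 2332880.
Each occurs with probability p³ ≈ (0.00133)³ ≈ 2.34283e-09.
By linearity: E[X] = C(242, 3)·p³ ≈ 2332880 · 2.34283e-09 ≈ 0.005.
Since α = 3/2 > 1, p = c/n^{3/2} = o(1/n) is below the triangle threshold p ~ 1/n. Asymptotically E[X] ~ (c³/6)·n^{3(1−α)} = (5³/6)·n^{-1.5} → 0, so by Markov's inequality G has no triangles w.h.p.

E[X] ≈ 0.005; in regime p = Θ(1/n^{3/2}) E[X] tends to 0 (below the triangle threshold p ~ 1/n).


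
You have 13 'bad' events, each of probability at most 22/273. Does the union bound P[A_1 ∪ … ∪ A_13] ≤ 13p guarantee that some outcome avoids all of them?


Union bound: P[∪_{i=1}^{13} A_i] ≤ Σ_i P[A_i] ≤ 13·p = 13·(22/273) = 22/21.
Numerically: 22/21 ≈ 1.048.
Is 22/21 < 1? NO.
Since the bound 22/21 is ≥ 1, the union bound is uninformative here; it does NOT by itself certify existence.

13·p = 22/21 ≈ 1.048; existence NOT certified by the union bound.


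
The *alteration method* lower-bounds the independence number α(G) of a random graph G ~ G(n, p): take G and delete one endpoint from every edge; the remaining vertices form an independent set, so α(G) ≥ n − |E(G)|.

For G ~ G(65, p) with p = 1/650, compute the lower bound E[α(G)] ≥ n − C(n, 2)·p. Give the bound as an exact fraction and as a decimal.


E[|E(G)|] = C(65, 2)·p = 2080 · (1/650) = 16/5.
E[α(G)] ≥ n − E[|E(G)|] = 65 − 16/5 = 309/5.
Numerically: ≈ 61.80000.
(This is only a lower bound; the true E[α(G)] may be larger.)

E[α(G)] ≥ 309/5 ≈ 61.80000.


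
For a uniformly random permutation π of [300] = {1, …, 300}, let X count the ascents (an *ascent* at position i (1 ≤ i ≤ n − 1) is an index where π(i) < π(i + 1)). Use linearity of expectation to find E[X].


Write X = Σ X_I over i = 1, …, 299, with X_I the indicator of one ascent.
There are 299 indicators.
For each fixed i, the pair (π(i), π(i+1)) is a uniformly random ordered pair of distinct values from {1, …, 300}; by symmetry P[π(i) < π(i+1)] = 1/2.
By linearity: E[X] = 299 · (1/2) = (300 − 1) · (1/2) = 299/2 ≈ 149.500.

E[X] = 299/2 = 149.500.


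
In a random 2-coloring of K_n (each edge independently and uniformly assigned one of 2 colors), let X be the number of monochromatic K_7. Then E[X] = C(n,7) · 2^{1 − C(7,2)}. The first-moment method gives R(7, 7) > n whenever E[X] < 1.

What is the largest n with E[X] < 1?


We need C(n, 7) · 2^{1 − 21} < 1, i.e. C(n, 7) < 2^{21 − 1} = 1048576.
Check values of n near the boundary:
  n = 26: C(26, 7) = 657800; 657800 < 1048576? YES
  n = 27: C(27, 7) = 888030; 888030 < 1048576? YES
  n = 28: C(28, 7) = 1184040; 1184040 < 1048576? NO
  n = 29: C(29, 7) = 1560780; 1560780 < 1048576? NO
  n = 30: C(30, 7) = 2035800; 2035800 < 1048576? NO
The largest n with C(n, 7) < 1048576 is n = 27 (where E[X] = 444015/524288 ≈ 0.8469). Hence R(7, 7) > 27, i.e. R(7, 7) ≥ 28.

Largest n = 27; hence R(7, 7) > 27.


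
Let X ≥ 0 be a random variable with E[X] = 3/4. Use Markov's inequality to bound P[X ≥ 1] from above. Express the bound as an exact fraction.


μ = E[X] = 3/4, a = 1.
Markov: P[X ≥ 1] ≤ μ/a = (3/4)/1 = 3/4.
Numerically: ≈ 0.7500.
(Since a = 1 > μ = 0.7500, the bound 3/4 is < 1 and informative.)

P[X ≥ 1] ≤ 3/4 ≈ 0.7500.


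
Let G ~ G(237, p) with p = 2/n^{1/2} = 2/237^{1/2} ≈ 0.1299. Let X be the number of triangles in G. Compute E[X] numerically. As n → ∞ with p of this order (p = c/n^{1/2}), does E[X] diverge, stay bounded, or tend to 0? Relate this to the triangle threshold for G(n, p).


Number of potential triangles: C(237, 3) = 2190670.
Each occurs with probability p³ ≈ (0.1299)³ ≈ 2.192641e-03.
By linearity: E[X] = C(237, 3)·p³ ≈ 2190670 · 2.192641e-03 ≈ 4803.3522.
Since α = 1/2 < 1, p = c/n^{1/2} ≫ 1/n is above the triangle threshold p ~ 1/n. Asymptotically E[X] ~ (c³/6)·n^{3(1−α)} = (2³/6)·n^{1.5} → ∞; triangles are abundant w.h.p.

E[X] ≈ 4803.3522; in regime p = Θ(1/n^{1/2}) E[X] diverges (above the triangle threshold p ~ 1/n).


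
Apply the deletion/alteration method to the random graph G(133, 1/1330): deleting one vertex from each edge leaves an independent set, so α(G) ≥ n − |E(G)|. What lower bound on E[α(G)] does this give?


E[|E(G)|] = C(133, 2)·p = 8778 · (1/1330) = 33/5.
E[α(G)] ≥ n − E[|E(G)|] = 133 − 33/5 = 632/5.
Numerically: ≈ 126.400.
(This is only a lower bound; the true E[α(G)] may be larger.)

E[α(G)] ≥ 632/5 ≈ 126.400.


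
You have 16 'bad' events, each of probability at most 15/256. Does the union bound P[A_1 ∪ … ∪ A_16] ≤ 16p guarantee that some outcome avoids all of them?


Union bound: P[∪_{i=1}^{16} A_i] ≤ Σ_i P[A_i] ≤ 16·p = 16·(15/256) = 15/16.
Numerically: 15/16 ≈ 0.93750.
Is 15/16 < 1? YES.
Since P[∪ A_i] ≤ 15/16 < 1, the complement has P[∩ A_i^c] ≥ 1 − 15/16 = 1/16 > 0, so some outcome avoids every A_i.

16·p = 15/16 ≈ 0.93750; existence CERTIFIED by the union bound.


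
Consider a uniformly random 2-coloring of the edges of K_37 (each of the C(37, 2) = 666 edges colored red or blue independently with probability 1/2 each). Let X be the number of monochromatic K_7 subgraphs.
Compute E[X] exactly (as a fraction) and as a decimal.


Let X = Σ_S X_S over the C(37, 7) = 10295472 subsets S of size 7, where X_S = 1 if the K_7 on S is monochromatic.
For a fixed S, the K_7 on S has C(7, 2) = 21 edges. P[all 21 edges red] = (1/2)^21, and likewise for blue, so P[monochromatic] = 2·(1/2)^21 = 2^{1 − 21} = 1/1048576.
By linearity: E[X] = C(37, 7) · 2^{1 − 21} = 10295472 · 1/1048576 = 643467/65536.
Numerically: E[X] ≈ 9.8185.

E[X] = C(37,7)·2^(1−C(7,2)) = 643467/65536 ≈ 9.8185.


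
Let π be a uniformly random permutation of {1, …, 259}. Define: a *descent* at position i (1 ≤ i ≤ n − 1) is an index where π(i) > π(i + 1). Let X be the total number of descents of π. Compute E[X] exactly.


Write X = Σ X_I over i = 1, …, 258, with X_I the indicator of one descent.
There are 258 indicators.
For each fixed i, the pair (π(i), π(i+1)) is a uniformly random ordered pair of distinct values from {1, …, 259}; by symmetry P[π(i) > π(i+1)] = 1/2.
By linearity: E[X] = 258 · (1/2) = (259 − 1) · (1/2) = 129 ≈ 129.000000.

E[X] = 129 = 129.000000.


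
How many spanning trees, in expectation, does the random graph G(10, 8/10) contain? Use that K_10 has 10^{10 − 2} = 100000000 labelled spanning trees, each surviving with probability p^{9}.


K_10 has 10^{10 − 2} = 100000000 labelled spanning trees.
For each such spanning tree H, let X_H = 1 if all 9 edges of H are present in G. Then P[X_H = 1] = p^{9} = (4/5)^{9} = 262144/1953125.
By linearity: E[X] = Σ_H E[X_H] = 100000000 · p^{9} = 100000000 · 262144/1953125 = 67108864/5.
Numerically: E[X] ≈ 1.34e+07.

E[X] = 100000000 · (4/5)^{9} = 67108864/5 ≈ 1.34e+07.


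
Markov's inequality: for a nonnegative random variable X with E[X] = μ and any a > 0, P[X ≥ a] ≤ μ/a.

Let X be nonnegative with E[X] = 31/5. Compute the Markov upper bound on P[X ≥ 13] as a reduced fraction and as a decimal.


μ = E[X] = 31/5, a = 13.
Markov: P[X ≥ 13] ≤ μ/a = (31/5)/13 = 31/65.
Numerically: ≈ 0.476923.
(Since a = 13 > μ = 6.200000, the bound 31/65 is < 1 and informative.)

P[X ≥ 13] ≤ 31/65 ≈ 0.476923.


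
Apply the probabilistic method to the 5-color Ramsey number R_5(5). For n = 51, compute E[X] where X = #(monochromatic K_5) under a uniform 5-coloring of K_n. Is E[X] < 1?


E[X] = C(51, 5) · 5^{1 − 10} = 2349060 · 5^{−9} = 2349060/1953125.
As a reduced fraction: E[X] = 469812/390625 ≈ 1.2027.
Is E[X] < 1? NO.
Since E[X] ≥ 1, the first-moment bound is inconclusive at n = 51; it does NOT by itself certify R_5(5) > 51.

E[X] = 469812/390625 ≈ 1.2027; E[X] ≥ 1; first-moment method inconclusive here.


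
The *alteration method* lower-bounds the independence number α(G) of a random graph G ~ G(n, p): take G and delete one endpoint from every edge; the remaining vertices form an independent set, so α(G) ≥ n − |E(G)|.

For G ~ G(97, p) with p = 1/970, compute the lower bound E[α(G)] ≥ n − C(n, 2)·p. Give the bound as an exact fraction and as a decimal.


E[|E(G)|] = C(97, 2)·p = 4656 · (1/970) = 24/5.
E[α(G)] ≥ n − E[|E(G)|] = 97 − 24/5 = 461/5.
Numerically: ≈ 92.20000.
(This is only a lower bound; the true E[α(G)] may be larger.)

E[α(G)] ≥ 461/5 ≈ 92.20000.


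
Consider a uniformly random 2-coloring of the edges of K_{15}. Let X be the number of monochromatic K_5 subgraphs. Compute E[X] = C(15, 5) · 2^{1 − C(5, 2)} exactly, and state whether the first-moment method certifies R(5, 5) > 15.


E[X] = C(15, 5) · 2^{1 − 10} = 3003 · 2^{−9} = 3003/512.
As a reduced fraction: E[X] = 3003/512 ≈ 5.8652344.
Is E[X] < 1? NO.
Since E[X] ≥ 1, the first-moment bound is inconclusive at n = 15; it does NOT by itself certify R(5, 5) > 15.

E[X] = 3003/512 ≈ 5.8652344; E[X] ≥ 1; first-moment method inconclusive here.


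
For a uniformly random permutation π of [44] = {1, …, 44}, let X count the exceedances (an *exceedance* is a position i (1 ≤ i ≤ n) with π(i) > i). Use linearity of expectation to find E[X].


Write X = Σ_{i=1}^{44} X_i, where X_i = 1_{π(i) > i}.
For each fixed i, π(i) is uniform over {1, …, 44} (marginal of a uniform permutation), so P[π(i) > i] = (n − i)/n. Summing: Σ_{i=1}^{44} (n − i)/n = (0 + 1 + … + 43)/44 = 44(44 − 1)/(2·44) = (44 − 1)/2.
Hence E[X] = Σ_{i=1}^{44} (44 − i)/44 = 43/2 ≈ 21.500000.

E[X] = 43/2 = 21.500000.


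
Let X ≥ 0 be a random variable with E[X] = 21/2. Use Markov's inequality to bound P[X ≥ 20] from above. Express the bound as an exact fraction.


μ = E[X] = 21/2, a = 20.
Markov: P[X ≥ 20] ≤ μ/a = (21/2)/20 = 21/40.
Numerically: ≈ 0.525.
(Since a = 20 > μ = 10.500, the bound 21/40 is < 1 and informative.)

P[X ≥ 20] ≤ 21/40 ≈ 0.525.


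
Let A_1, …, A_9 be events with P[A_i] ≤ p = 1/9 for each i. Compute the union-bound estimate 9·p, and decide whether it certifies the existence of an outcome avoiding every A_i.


Union bound: P[∪_{i=1}^{9} A_i] ≤ Σ_i P[A_i] ≤ 9·p = 9·(1/9) = 1.
Numerically: 1 ≈ 1.00000.
Is 1 < 1? NO.
Since the bound 1 is ≥ 1, the union bound is uninformative here; it does NOT by itself certify existence.

9·p = 1 ≈ 1.00000; existence NOT certified by the union bound.


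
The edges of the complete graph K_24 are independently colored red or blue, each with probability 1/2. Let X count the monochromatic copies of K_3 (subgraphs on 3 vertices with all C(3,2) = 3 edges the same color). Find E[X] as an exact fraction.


Let X = Σ_S X_S over the C(24, 3) = 2024 subsets S of size 3, where X_S = 1 if the K_3 on S is monochromatic.
For a fixed S, the K_3 on S has C(3, 2) = 3 edges. P[all 3 edges red] = (1/2)^3, and likewise for blue, so P[monochromatic] = 2·(1/2)^3 = 2^{1 − 3} = 1/4.
By linearity: E[X] = C(24, 3) · 2^{1 − 3} = 2024 · 1/4 = 506.
Numerically: E[X] ≈ 506.000.

E[X] = C(24,3)·2^(1−C(3,2)) = 506 ≈ 506.000.


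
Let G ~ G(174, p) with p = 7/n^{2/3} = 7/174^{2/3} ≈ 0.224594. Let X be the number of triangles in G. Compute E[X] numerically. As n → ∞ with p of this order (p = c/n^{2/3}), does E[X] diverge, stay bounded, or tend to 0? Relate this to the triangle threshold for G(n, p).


Number of potential triangles: C(174, 3) = 862924.
Each occurs with probability p³ ≈ (0.224594)³ ≈ 1.13291056e-02.
By linearity: E[X] = C(174, 3)·p³ ≈ 862924 · 1.13291056e-02 ≈ 9776.157088.
Since α = 2/3 < 1, p = c/n^{2/3} ≫ 1/n is above the triangle threshold p ~ 1/n. Asymptotically E[X] ~ (c³/6)·n^{3(1−α)} = (7³/6)·n^{1} → ∞; triangles are abundant w.h.p.

E[X] ≈ 9776.157088; in regime p = Θ(1/n^{2/3}) E[X] diverges (above the triangle threshold p ~ 1/n).


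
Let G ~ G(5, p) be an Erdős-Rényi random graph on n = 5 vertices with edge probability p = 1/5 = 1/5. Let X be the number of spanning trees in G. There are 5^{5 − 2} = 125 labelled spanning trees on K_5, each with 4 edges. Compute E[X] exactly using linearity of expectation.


K_5 has 5^{5 − 2} = 125 labelled spanning trees.
For each such spanning tree H, let X_H = 1 if all 4 edges of H are present in G. Then P[X_H = 1] = p^{4} = (1/5)^{4} = 1/625.
Summing the indicators: E[X] = Σ_H E[X_H] = 125 · p^{4} = 125 · 1/625 = 1/5.
Numerically: E[X] ≈ 0.2.

E[X] = 125 · (1/5)^{4} = 1/5 ≈ 0.2.


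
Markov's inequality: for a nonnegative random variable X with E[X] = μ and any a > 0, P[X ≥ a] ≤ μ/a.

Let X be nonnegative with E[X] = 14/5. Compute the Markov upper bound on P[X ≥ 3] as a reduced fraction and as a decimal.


μ = E[X] = 14/5, a = 3.
Markov: P[X ≥ 3] ≤ μ/a = (14/5)/3 = 14/15.
Numerically: ≈ 0.9333.
(Since a = 3 > μ = 2.8000, the bound 14/15 is < 1 and informative.)

P[X ≥ 3] ≤ 14/15 ≈ 0.9333.


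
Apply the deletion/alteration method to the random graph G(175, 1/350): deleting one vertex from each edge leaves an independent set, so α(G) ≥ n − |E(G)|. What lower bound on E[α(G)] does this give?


E[|E(G)|] = C(175, 2)·p = 15225 · (1/350) = 87/2.
E[α(G)] ≥ n − E[|E(G)|] = 175 − 87/2 = 263/2.
Numerically: ≈ 131.5000.
(This is only a lower bound; the true E[α(G)] may be larger.)

E[α(G)] ≥ 263/2 ≈ 131.5000.


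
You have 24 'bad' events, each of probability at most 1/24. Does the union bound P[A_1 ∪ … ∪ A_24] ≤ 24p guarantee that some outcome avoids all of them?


Union bound: P[∪_{i=1}^{24} A_i] ≤ Σ_i P[A_i] ≤ 24·p = 24·(1/24) = 1.
Numerically: 1 ≈ 1.000000.
Is 1 < 1? NO.
Since the bound 1 is ≥ 1, the union bound is uninformative here; it does NOT by itself certify existence.

24·p = 1 ≈ 1.000000; existence NOT certified by the union bound.


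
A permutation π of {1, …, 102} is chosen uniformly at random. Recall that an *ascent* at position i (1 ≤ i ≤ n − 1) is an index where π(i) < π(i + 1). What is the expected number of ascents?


Write X = Σ X_I over i = 1, …, 101, with X_I the indicator of one ascent.
There are 101 indicators.
For each fixed i, the pair (π(i), π(i+1)) is a uniformly random ordered pair of distinct values from {1, …, 102}; by symmetry P[π(i) < π(i+1)] = 1/2.
By linearity: E[X] = 101 · (1/2) = (102 − 1) · (1/2) = 101/2 ≈ 50.500000.

E[X] = 101/2 = 50.500000.


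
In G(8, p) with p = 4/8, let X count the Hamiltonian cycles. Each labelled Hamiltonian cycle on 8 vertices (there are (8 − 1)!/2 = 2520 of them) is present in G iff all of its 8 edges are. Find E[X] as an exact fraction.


K_8 has (8 − 1)!/2 = 2520 labelled Hamiltonian cycles.
For each such Hamiltonian cycle H, let X_H = 1 if all 8 edges of H are present in G. Then P[X_H = 1] = p^{8} = (1/2)^{8} = 1/256.
By linearity of expectation: E[X] = Σ_H E[X_H] = 2520 · p^{8} = 2520 · 1/256 = 315/32.
Numerically: E[X] ≈ 9.844.

E[X] = 2520 · (1/2)^{8} = 315/32 ≈ 9.844.


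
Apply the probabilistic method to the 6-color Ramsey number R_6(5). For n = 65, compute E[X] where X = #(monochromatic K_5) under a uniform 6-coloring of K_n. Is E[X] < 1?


E[X] = C(65, 5) · 6^{1 − 10} = 8259888 · 6^{−9} = 8259888/10077696.
As a reduced fraction: E[X] = 172081/209952 ≈ 0.81962.
Is E[X] < 1? YES.
Since E[X] < 1, there exists a 6-coloring of K_{65} with no monochromatic K_5; hence R_6(5) > 65.

E[X] = 172081/209952 ≈ 0.81962; E[X] < 1, so R_6(5) > 65.


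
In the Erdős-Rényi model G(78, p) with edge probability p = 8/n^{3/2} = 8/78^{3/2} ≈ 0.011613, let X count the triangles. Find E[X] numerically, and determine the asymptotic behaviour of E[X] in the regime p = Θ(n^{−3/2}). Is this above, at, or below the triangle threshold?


Number of potential triangles: C(78, 3) = 76076.
Each occurs with probability p³ ≈ (0.011613)³ ≈ 1.5661893e-06.
By linearity: E[X] = C(78, 3)·p³ ≈ 76076 · 1.5661893e-06 ≈ 0.11915.
Since α = 3/2 > 1, p = c/n^{3/2} = o(1/n) is below the triangle threshold p ~ 1/n. Asymptotically E[X] ~ (c³/6)·n^{3(1−α)} = (8³/6)·n^{-1.5} → 0, so by Markov's inequality G has no triangles w.h.p.

E[X] ≈ 0.11915; in regime p = Θ(1/n^{3/2}) E[X] tends to 0 (below the triangle threshold p ~ 1/n).


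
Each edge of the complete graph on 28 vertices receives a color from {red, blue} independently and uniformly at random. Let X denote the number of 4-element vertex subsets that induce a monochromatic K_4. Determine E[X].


Let X = Σ_S X_S over the C(28, 4) = 20475 subsets S of size 4, where X_S = 1 if the K_4 on S is monochromatic.
For a fixed S, the K_4 on S has C(4, 2) = 6 edges. P[all 6 edges red] = (1/2)^6, and likewise for blue, so P[monochromatic] = 2·(1/2)^6 = 2^{1 − 6} = 1/32.
Summing: E[X] = C(28, 4) · 2^{1 − 6} = 20475 · 1/32 = 20475/32.
Numerically: E[X] ≈ 639.843750.

E[X] = C(28,4)·2^(1−C(4,2)) = 20475/32 ≈ 639.843750.


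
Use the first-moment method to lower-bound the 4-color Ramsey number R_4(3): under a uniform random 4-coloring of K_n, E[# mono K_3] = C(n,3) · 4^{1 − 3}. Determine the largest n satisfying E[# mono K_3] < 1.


We need C(n, 3) · 4^{1 − 3} < 1, i.e. C(n, 3) < 4^{3 − 1} = 16.
Check values of n near the boundary:
  n = 3: C(3, 3) = 1; 1 < 16? YES
  n = 4: C(4, 3) = 4; 4 < 16? YES
  n = 5: C(5, 3) = 10; 10 < 16? YES
  n = 6: C(6, 3) = 20; 20 < 16? NO
  n = 7: C(7, 3) = 35; 35 < 16? NO
  n = 8: C(8, 3) = 56; 56 < 16? NO
The largest n with C(n, 3) < 16 is n = 5 (where E[X] = 5/8 ≈ 0.625000). Hence R_4(3) > 5, i.e. R_4(3) ≥ 6.

Largest n = 5; hence R_4(3) > 5.


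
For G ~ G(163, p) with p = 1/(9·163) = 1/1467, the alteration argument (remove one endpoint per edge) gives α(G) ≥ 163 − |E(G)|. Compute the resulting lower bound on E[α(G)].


E[|E(G)|] = C(163, 2)·p = 13203 · (1/1467) = 9.
E[α(G)] ≥ n − E[|E(G)|] = 163 − 9 = 154.
Numerically: ≈ 154.000.
(This is only a lower bound; the true E[α(G)] may be larger.)

E[α(G)] ≥ 154 ≈ 154.000.


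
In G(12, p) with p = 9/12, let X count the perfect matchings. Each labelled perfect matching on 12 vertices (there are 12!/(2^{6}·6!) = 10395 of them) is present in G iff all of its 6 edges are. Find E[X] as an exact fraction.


K_12 has 12!/(2^{6}·6!) = 10395 labelled perfect matchings.
For each such perfect matching H, let X_H = 1 if all 6 edges of H are present in G. Then P[X_H = 1] = p^{6} = (3/4)^{6} = 729/4096.
By linearity of expectation: E[X] = Σ_H E[X_H] = 10395 · p^{6} = 10395 · 729/4096 = 7577955/4096.
Numerically: E[X] ≈ 1850.

E[X] = 10395 · (3/4)^{6} = 7577955/4096 ≈ 1850.


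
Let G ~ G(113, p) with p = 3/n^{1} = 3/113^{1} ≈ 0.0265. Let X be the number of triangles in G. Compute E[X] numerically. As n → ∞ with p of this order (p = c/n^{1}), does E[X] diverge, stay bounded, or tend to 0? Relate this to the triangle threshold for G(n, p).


Number of potential triangles: C(113, 3) = 234136.
Each occurs with probability p³ ≈ (0.0265)³ ≈ 1.87124e-05.
By linearity: E[X] = C(113, 3)·p³ ≈ 234136 · 1.87124e-05 ≈ 4.381.
Here α = 1, so p = 3/n is exactly at the triangle threshold p ~ 1/n. Asymptotically E[X] → c³/6 = 3³/6 = 9/2 ≈ 4.500, a bounded constant. In this regime the triangle count is asymptotically Poisson(c³/6).

E[X] ≈ 4.381; in regime p = Θ(1/n^{1}) E[X] stays bounded (at the triangle threshold p ~ 1/n).


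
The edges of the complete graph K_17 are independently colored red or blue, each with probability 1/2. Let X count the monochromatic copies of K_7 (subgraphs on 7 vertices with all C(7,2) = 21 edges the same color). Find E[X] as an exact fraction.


Let X = Σ_S X_S over the C(17, 7) = 19448 subsets S of size 7, where X_S = 1 if the K_7 on S is monochromatic.
For a fixed S, the K_7 on S has C(7, 2) = 21 edges. P[all 21 edges red] = (1/2)^21, and likewise for blue, so P[monochromatic] = 2·(1/2)^21 = 2^{1 − 21} = 1/1048576.
Summing: E[X] = C(17, 7) · 2^{1 − 21} = 19448 · 1/1048576 = 2431/131072.
Numerically: E[X] ≈ 0.01855.

E[X] = C(17,7)·2^(1−C(7,2)) = 2431/131072 ≈ 0.01855.


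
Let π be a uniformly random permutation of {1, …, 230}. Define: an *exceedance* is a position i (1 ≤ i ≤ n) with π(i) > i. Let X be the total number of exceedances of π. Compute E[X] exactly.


Write X = Σ_{i=1}^{230} X_i, where X_i = 1_{π(i) > i}.
For each fixed i, π(i) is uniform over {1, …, 230} (marginal of a uniform permutation), so P[π(i) > i] = (n − i)/n. Summing: Σ_{i=1}^{230} (n − i)/n = (0 + 1 + … + 229)/230 = 230(230 − 1)/(2·230) = (230 − 1)/2.
Hence E[X] = Σ_{i=1}^{230} (230 − i)/230 = 229/2 ≈ 114.5000.

E[X] = 229/2 = 114.5000.
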